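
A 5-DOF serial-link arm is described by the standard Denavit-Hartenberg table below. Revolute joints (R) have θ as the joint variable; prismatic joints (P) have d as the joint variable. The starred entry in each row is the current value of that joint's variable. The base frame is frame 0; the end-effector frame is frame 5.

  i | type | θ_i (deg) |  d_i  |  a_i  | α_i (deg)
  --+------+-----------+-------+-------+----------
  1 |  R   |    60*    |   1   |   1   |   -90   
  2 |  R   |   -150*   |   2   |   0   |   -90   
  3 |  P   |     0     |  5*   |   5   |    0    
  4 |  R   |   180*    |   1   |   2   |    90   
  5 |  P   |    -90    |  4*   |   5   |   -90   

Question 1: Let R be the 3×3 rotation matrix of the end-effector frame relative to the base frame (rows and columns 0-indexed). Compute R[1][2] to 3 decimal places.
0.750

End-effector z-axis (col 2 of R) = (0.4330,0.7500,-0.5000)
R[1][2] = 0.7500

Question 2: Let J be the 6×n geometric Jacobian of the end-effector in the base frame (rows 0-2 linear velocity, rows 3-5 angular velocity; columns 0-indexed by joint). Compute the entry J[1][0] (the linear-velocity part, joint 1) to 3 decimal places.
axis z_0 = ẑ; lever o_n−o_0 = (1.1830,-1.9510,3.3660)
cross product → J_v[:, 0] = (1.9510,1.1830,-0.0000)
J_ω[:, 0] = z_0
entry J[1][0] = 1.1830

1.183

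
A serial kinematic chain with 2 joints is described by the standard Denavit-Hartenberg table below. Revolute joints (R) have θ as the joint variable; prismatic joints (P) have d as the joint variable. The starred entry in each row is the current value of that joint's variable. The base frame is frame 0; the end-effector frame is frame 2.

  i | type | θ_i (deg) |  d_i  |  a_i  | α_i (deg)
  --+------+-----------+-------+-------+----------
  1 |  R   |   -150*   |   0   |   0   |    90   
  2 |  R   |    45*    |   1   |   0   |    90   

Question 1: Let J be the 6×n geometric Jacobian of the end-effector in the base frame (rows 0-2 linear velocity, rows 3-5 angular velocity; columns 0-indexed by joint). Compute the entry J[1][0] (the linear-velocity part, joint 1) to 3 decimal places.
-0.500

axis z_0 = ẑ; lever o_n−o_0 = (-0.5000,0.8660,0.0000)
cross product → J_v[:, 0] = (-0.8660,-0.5000,0.0000)
J_ω[:, 0] = z_0
entry J[1][0] = -0.5000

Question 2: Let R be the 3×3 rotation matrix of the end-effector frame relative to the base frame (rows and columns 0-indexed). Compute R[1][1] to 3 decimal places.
End-effector y-axis (col 1 of R) = (-0.5000,0.8660,0.0000)
R[1][1] = 0.8660

0.866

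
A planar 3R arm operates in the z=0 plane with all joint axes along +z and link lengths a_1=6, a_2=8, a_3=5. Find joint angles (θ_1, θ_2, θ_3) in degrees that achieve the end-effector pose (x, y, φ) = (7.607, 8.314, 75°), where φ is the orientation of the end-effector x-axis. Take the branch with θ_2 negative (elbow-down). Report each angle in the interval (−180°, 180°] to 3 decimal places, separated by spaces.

wrist centre = target − a_3·(cos φ, sin φ) = (6.3129, 3.4844)
cos θ_2 = (51.9936−6²−8²)/(2·6·8) = -0.5001; θ_2 = -120.0044° (elbow-down)
β = atan2(3.4844,6.3129) = 28.8962°; ψ = atan2(-6.9279,1.9995) = -73.9013°
θ_1 = β − ψ = 102.7975°
θ_3 = φ − θ_1 − θ_2 = 92.2069° (wrapped to (-180°,180°])

102.798 -120.004 92.207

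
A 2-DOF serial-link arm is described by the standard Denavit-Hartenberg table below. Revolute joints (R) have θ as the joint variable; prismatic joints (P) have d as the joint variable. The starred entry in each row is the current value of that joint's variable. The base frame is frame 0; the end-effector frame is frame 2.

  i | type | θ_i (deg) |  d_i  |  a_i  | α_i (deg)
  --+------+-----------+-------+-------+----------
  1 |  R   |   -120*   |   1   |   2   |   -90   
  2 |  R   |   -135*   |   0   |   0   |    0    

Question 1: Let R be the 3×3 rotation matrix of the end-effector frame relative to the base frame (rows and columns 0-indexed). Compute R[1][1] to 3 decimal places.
-0.612

End-effector y-axis (col 1 of R) = (-0.3536,-0.6124,0.7071)
R[1][1] = -0.6124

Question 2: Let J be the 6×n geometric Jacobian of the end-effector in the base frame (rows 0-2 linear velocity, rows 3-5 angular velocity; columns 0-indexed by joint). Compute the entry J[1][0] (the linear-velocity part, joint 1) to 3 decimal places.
axis z_0 = ẑ; lever o_n−o_0 = (-1.0000,-1.7321,1.0000)
cross product → J_v[:, 0] = (1.7321,-1.0000,0.0000)
J_ω[:, 0] = z_0
entry J[1][0] = -1.0000

-1.000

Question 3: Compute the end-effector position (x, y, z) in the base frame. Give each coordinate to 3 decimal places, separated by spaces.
-1.000 -1.732 1.000

after link 1: o_1 = (-1.0000, -1.7321, 1.0000)
after link 2: o_2 = (-1.0000, -1.7321, 1.0000)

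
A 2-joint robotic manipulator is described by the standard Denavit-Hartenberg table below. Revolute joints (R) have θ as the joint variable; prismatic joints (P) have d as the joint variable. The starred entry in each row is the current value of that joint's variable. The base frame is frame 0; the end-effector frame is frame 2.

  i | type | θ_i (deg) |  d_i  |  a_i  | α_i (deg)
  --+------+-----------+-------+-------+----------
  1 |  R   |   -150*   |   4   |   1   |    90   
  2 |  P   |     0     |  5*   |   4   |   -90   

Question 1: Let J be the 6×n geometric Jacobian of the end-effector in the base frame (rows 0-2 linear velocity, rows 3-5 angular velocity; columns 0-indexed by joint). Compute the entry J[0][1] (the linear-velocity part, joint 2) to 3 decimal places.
-0.500

prismatic axis z_1 = (-0.5000,0.8660,0.0000)
J_v[:, 1] = z_1; J_ω[:, 1] = (0,0,0)
entry J[0][1] = -0.5000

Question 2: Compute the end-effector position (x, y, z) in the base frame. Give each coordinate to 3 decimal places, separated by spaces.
-6.830 1.830 4.000

after link 1: o_1 = (-0.8660, -0.5000, 4.0000)
after link 2: o_2 = (-6.8301, 1.8301, 4.0000)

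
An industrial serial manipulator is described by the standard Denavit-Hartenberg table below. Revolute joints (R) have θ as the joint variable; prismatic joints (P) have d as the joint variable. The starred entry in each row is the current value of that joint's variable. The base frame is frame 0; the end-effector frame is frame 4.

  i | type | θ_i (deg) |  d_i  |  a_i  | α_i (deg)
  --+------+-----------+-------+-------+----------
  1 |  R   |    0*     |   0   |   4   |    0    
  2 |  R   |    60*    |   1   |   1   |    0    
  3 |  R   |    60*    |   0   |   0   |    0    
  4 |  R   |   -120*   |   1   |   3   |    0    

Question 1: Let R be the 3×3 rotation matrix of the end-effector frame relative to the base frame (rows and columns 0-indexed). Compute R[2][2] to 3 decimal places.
1.000

End-effector z-axis (col 2 of R) = (0.0000,0.0000,1.0000)
R[2][2] = 1.0000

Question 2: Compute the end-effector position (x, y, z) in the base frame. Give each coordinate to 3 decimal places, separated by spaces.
7.500 0.866 2.000

after link 1: o_1 = (4.0000, 0.0000, 0.0000)
after link 2: o_2 = (4.5000, 0.8660, 1.0000)
after link 3: o_3 = (4.5000, 0.8660, 1.0000)
after link 4: o_4 = (7.5000, 0.8660, 2.0000)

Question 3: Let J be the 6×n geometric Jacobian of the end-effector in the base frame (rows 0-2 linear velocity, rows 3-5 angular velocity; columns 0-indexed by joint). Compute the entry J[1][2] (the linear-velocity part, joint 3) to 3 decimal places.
axis z_2 = (0.0000,0.0000,1.0000); lever o_n−o_2 = (3.0000,-0.0000,1.0000)
cross product → J_v[:, 2] = (0.0000,3.0000,-0.0000)
J_ω[:, 2] = z_2
entry J[1][2] = 3.0000

3.000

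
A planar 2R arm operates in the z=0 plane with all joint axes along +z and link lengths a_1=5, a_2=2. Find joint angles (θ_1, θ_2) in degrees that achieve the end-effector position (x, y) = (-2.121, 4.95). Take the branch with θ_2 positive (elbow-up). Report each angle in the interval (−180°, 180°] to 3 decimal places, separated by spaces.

cos θ_2 = (29.0011−5²−2²)/(2·5·2) = 0.0001; θ_2 = 89.9967° (elbow-up)
β = atan2(4.9500,-2.1210) = 113.1944°; ψ = atan2(2.0000,5.0001) = 21.8010°
θ_1 = β − ψ = 91.3934°

91.393 89.997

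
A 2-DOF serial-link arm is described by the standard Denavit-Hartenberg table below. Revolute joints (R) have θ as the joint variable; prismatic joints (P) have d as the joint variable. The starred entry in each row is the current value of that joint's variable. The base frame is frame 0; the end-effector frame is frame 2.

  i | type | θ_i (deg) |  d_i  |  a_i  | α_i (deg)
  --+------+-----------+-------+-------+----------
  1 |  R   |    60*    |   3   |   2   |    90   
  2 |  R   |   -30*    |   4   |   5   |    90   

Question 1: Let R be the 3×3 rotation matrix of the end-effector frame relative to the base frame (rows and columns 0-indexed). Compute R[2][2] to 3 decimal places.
-0.866

End-effector z-axis (col 2 of R) = (-0.2500,-0.4330,-0.8660)
R[2][2] = -0.8660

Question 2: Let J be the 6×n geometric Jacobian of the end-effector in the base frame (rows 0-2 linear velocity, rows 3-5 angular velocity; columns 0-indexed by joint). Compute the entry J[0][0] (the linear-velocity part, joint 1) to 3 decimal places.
axis z_0 = ẑ; lever o_n−o_0 = (6.6292,3.4821,0.5000)
cross product → J_v[:, 0] = (-3.4821,6.6292,0.0000)
J_ω[:, 0] = z_0
entry J[0][0] = -3.4821

-3.482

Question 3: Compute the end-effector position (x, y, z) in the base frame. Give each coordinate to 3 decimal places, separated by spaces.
6.629 3.482 0.500

after link 1: o_1 = (1.0000, 1.7321, 3.0000)
after link 2: o_2 = (6.6292, 3.4821, 0.5000)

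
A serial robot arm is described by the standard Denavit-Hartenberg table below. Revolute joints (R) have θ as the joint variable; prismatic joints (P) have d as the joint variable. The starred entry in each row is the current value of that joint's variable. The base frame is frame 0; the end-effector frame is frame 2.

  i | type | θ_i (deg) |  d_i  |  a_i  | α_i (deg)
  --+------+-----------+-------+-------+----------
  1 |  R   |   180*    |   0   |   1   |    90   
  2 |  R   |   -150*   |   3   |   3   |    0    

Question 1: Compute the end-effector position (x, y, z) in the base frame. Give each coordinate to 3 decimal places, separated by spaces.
after link 1: o_1 = (-1.0000, 0.0000, 0.0000)
after link 2: o_2 = (1.5981, 3.0000, -1.5000)

1.598 3.000 -1.500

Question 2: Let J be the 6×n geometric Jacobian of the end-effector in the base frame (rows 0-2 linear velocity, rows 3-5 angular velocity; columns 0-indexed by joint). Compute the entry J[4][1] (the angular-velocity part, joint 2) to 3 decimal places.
axis z_1 = (0.0000,1.0000,0.0000); lever o_n−o_1 = (2.5981,3.0000,-1.5000)
cross product → J_v[:, 1] = (-1.5000,0.0000,-2.5981)
J_ω[:, 1] = z_1
entry J[4][1] = 1.0000

1.000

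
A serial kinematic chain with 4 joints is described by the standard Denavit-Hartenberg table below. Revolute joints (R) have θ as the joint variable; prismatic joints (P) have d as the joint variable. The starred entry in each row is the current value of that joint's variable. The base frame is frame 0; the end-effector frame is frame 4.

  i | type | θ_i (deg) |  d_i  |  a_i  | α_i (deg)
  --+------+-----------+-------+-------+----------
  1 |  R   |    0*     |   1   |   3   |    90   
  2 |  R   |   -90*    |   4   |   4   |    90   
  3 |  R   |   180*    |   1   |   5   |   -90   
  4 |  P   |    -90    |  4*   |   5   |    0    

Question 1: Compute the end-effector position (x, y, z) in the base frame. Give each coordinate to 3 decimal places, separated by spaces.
-3.000 -0.000 2.000

after link 1: o_1 = (3.0000, 0.0000, 1.0000)
after link 2: o_2 = (3.0000, -4.0000, -3.0000)
after link 3: o_3 = (2.0000, -4.0000, 2.0000)
after link 4: o_4 = (-3.0000, -0.0000, 2.0000)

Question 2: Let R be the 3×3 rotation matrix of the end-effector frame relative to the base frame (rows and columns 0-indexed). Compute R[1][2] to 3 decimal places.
End-effector z-axis (col 2 of R) = (-0.0000,1.0000,0.0000)
R[1][2] = 1.0000

1.000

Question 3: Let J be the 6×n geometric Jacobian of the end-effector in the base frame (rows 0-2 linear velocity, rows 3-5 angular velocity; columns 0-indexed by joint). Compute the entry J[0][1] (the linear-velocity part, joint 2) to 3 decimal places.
axis z_1 = (0.0000,-1.0000,0.0000); lever o_n−o_1 = (-6.0000,-0.0000,1.0000)
cross product → J_v[:, 1] = (-1.0000,-0.0000,-6.0000)
J_ω[:, 1] = z_1
entry J[0][1] = -1.0000

-1.000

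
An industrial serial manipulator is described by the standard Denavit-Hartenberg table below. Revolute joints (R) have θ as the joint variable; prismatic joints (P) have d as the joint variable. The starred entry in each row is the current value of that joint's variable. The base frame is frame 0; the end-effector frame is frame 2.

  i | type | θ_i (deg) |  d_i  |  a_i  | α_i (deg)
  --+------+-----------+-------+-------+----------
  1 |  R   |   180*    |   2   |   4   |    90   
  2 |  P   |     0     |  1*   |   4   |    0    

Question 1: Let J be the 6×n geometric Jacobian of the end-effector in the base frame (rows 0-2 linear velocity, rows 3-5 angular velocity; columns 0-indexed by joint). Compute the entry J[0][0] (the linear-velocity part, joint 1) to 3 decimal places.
-1.000

axis z_0 = ẑ; lever o_n−o_0 = (-8.0000,1.0000,2.0000)
cross product → J_v[:, 0] = (-1.0000,-8.0000,0.0000)
J_ω[:, 0] = z_0
entry J[0][0] = -1.0000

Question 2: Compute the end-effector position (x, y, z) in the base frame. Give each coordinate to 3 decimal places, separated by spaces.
-8.000 1.000 2.000

after link 1: o_1 = (-4.0000, 0.0000, 2.0000)
after link 2: o_2 = (-8.0000, 1.0000, 2.0000)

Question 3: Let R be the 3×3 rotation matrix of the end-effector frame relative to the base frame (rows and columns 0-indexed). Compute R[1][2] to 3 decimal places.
End-effector z-axis (col 2 of R) = (0.0000,1.0000,0.0000)
R[1][2] = 1.0000

1.000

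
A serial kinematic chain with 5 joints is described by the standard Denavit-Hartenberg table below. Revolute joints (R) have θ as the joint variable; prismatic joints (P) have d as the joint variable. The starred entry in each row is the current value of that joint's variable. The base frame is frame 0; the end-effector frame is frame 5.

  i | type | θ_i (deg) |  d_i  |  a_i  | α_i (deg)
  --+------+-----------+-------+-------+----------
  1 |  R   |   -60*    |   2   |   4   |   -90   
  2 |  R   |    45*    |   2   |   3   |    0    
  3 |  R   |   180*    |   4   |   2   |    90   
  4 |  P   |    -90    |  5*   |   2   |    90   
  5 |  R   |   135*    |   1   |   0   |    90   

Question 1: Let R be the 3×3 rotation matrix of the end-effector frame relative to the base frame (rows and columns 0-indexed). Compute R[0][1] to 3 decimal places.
0.354

End-effector y-axis (col 1 of R) = (0.3536,-0.6124,-0.7071)
R[0][1] = 0.3536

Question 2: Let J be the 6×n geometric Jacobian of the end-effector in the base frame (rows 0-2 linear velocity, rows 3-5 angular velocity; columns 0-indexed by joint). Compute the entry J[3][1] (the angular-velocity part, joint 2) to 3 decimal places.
0.866

axis z_1 = (0.8660,0.5000,0.0000); lever o_n−o_1 = (2.4034,3.8371,-4.9497)
cross product → J_v[:, 1] = (-2.4749,4.2866,2.1213)
J_ω[:, 1] = z_1
entry J[3][1] = 0.8660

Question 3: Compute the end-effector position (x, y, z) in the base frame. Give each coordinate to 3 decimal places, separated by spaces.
after link 1: o_1 = (2.0000, -3.4641, 2.0000)
after link 2: o_2 = (4.7927, -4.3012, -0.1213)
after link 3: o_3 = (7.5497, -1.0765, 1.2929)
after link 4: o_4 = (4.0499, 0.9854, -2.2426)
after link 5: o_5 = (4.4034, 0.3730, -2.9497)

4.403 0.373 -2.950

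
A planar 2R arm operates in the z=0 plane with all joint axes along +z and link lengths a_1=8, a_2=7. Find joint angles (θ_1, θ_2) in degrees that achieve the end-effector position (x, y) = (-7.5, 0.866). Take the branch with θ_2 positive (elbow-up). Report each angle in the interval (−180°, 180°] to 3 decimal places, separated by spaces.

cos θ_2 = (57.0000−8²−7²)/(2·8·7) = -0.5000; θ_2 = 120.0000° (elbow-up)
β = atan2(0.8660,-7.5000) = 173.4134°; ψ = atan2(6.0622,4.5000) = 53.4132°
θ_1 = β − ψ = 120.0002°

120.000 120.000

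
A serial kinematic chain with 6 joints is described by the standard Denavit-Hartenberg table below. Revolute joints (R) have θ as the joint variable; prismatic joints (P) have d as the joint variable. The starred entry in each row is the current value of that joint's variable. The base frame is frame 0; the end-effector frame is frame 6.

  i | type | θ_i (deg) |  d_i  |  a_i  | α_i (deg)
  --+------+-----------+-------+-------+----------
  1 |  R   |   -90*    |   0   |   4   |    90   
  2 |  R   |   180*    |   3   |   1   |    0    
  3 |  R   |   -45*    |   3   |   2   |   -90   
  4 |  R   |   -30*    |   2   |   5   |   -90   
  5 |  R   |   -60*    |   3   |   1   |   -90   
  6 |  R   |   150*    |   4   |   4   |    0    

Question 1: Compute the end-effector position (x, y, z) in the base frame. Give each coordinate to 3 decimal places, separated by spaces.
after link 1: o_1 = (0.0000, -4.0000, 0.0000)
after link 2: o_2 = (-3.0000, -3.0000, 0.0000)
after link 3: o_3 = (-6.0000, -1.5858, 1.4142)
after link 4: o_4 = (-8.5000, 2.8903, 3.0619)
after link 5: o_5 = (-6.1519, 4.8695, 3.8163)
after link 6: o_6 = (-8.7500, 1.6875, 7.7054)

-8.750 1.688 7.705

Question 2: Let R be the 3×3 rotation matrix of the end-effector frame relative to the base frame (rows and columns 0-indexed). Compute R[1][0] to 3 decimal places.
End-effector x-axis (col 0 of R) = (-0.2165,-0.9723,0.0884)
R[1][0] = -0.9723

-0.972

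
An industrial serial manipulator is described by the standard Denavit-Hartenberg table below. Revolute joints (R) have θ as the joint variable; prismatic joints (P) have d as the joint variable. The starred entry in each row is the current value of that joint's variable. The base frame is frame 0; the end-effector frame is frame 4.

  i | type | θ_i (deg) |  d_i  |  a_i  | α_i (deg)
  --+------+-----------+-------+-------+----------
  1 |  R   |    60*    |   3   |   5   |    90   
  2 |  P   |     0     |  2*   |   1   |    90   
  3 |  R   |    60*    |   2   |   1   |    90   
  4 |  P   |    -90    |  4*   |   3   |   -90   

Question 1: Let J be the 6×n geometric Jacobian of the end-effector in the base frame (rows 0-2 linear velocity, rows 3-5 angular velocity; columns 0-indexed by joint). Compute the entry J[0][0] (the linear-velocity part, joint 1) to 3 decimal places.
-8.196

axis z_0 = ẑ; lever o_n−o_0 = (5.7321,8.1962,4.0000)
cross product → J_v[:, 0] = (-8.1962,5.7321,0.0000)
J_ω[:, 0] = z_0
entry J[0][0] = -8.1962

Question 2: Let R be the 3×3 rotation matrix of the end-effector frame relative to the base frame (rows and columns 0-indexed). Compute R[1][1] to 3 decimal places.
End-effector y-axis (col 1 of R) = (0.0000,-1.0000,0.0000)
R[1][1] = -1.0000

-1.000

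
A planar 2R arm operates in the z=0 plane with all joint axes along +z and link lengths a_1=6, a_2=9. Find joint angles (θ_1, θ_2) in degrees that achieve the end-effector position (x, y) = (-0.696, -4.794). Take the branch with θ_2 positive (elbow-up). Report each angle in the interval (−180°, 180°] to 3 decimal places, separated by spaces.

149.998 150.003

cos θ_2 = (23.4669−6²−9²)/(2·6·9) = -0.8660; θ_2 = 150.0026° (elbow-up)
β = atan2(-4.7940,-0.6960) = -98.2606°; ψ = atan2(4.4997,-1.7944) = 111.7418°
θ_1 = β − ψ = -210.0023°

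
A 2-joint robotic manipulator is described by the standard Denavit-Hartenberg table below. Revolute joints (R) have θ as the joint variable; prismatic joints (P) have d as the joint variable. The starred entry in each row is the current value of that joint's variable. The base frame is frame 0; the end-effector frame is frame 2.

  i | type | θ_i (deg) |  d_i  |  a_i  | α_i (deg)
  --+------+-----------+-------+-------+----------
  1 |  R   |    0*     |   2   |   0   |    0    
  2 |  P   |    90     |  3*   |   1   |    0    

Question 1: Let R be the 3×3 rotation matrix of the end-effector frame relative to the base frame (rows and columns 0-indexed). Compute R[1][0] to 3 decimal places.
End-effector x-axis (col 0 of R) = (0.0000,1.0000,0.0000)
R[1][0] = 1.0000

1.000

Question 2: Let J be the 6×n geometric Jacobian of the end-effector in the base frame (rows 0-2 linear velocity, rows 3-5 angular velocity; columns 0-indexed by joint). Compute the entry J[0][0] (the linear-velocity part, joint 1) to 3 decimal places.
-1.000

axis z_0 = ẑ; lever o_n−o_0 = (0.0000,1.0000,5.0000)
cross product → J_v[:, 0] = (-1.0000,0.0000,0.0000)
J_ω[:, 0] = z_0
entry J[0][0] = -1.0000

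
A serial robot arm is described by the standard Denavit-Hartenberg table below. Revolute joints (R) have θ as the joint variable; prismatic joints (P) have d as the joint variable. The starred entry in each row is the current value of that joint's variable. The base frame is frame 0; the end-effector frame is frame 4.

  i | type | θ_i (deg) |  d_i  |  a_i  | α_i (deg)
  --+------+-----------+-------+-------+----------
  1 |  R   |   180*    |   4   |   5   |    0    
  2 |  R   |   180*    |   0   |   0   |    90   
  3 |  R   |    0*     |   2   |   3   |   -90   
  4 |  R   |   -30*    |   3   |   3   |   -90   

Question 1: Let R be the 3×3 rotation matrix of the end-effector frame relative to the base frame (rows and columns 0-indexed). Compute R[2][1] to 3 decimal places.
End-effector y-axis (col 1 of R) = (0.0000,0.0000,-1.0000)
R[2][1] = -1.0000

-1.000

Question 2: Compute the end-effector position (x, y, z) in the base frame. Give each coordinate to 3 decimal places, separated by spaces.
0.598 -3.500 7.000

after link 1: o_1 = (-5.0000, 0.0000, 4.0000)
after link 2: o_2 = (-5.0000, 0.0000, 4.0000)
after link 3: o_3 = (-2.0000, -2.0000, 4.0000)
after link 4: o_4 = (0.5981, -3.5000, 7.0000)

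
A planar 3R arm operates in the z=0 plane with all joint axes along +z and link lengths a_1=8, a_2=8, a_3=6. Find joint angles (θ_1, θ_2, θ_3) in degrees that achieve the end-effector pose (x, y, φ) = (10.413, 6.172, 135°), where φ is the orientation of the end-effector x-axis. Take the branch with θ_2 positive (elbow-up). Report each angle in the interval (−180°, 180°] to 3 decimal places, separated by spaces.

wrist centre = target − a_3·(cos φ, sin φ) = (14.6556, 1.9294)
cos θ_2 = (218.5102−8²−8²)/(2·8·8) = 0.7071; θ_2 = 44.9996° (elbow-up)
β = atan2(1.9294,14.6556) = 7.4996°; ψ = atan2(5.6568,13.6569) = 22.4998°
θ_1 = β − ψ = -15.0002°
θ_3 = φ − θ_1 − θ_2 = 105.0005° (wrapped to (-180°,180°])

-15.000 45.000 105.001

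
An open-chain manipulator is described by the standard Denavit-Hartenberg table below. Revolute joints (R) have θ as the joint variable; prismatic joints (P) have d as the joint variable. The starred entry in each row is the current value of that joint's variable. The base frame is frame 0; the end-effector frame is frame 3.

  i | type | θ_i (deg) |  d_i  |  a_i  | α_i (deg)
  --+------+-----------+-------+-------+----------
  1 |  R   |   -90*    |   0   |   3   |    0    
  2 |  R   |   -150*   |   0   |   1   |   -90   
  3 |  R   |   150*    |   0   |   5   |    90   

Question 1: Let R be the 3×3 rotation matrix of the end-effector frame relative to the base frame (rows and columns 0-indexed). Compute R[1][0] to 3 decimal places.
-0.750

End-effector x-axis (col 0 of R) = (0.4330,-0.7500,-0.5000)
R[1][0] = -0.7500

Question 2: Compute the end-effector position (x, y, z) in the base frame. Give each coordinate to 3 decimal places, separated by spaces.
1.665 -5.884 -2.500

after link 1: o_1 = (0.0000, -3.0000, 0.0000)
after link 2: o_2 = (-0.5000, -2.1340, 0.0000)
after link 3: o_3 = (1.6651, -5.8840, -2.5000)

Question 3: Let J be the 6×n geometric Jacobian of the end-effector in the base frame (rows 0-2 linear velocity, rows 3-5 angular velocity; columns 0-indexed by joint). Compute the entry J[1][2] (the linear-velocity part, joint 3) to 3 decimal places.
axis z_2 = (-0.8660,-0.5000,0.0000); lever o_n−o_2 = (2.1651,-3.7500,-2.5000)
cross product → J_v[:, 2] = (1.2500,-2.1651,4.3301)
J_ω[:, 2] = z_2
entry J[1][2] = -2.1651

-2.165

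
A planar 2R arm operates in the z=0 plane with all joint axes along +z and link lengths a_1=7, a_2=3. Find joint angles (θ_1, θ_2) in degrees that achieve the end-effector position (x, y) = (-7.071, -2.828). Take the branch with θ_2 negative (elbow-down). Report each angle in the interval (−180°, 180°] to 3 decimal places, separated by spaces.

-135.002 -90.005

cos θ_2 = (57.9966−7²−3²)/(2·7·3) = -0.0001; θ_2 = -90.0046° (elbow-down)
β = atan2(-2.8280,-7.0710) = -158.2014°; ψ = atan2(-3.0000,6.9998) = -23.1993°
θ_1 = β − ψ = -135.0021°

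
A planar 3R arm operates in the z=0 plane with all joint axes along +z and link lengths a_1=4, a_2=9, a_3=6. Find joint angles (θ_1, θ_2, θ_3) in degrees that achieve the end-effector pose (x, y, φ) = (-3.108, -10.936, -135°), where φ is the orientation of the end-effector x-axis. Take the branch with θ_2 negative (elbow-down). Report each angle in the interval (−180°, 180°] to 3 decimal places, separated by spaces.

29.999 -135.000 -29.999

wrist centre = target − a_3·(cos φ, sin φ) = (1.1346, -6.6934)
cos θ_2 = (46.0885−4²−9²)/(2·4·9) = -0.7071; θ_2 = -134.9998° (elbow-down)
β = atan2(-6.6934,1.1346) = -80.3788°; ψ = atan2(-6.3640,-2.3639) = -110.3778°
θ_1 = β − ψ = 29.9990°
θ_3 = φ − θ_1 − θ_2 = -29.9992° (wrapped to (-180°,180°])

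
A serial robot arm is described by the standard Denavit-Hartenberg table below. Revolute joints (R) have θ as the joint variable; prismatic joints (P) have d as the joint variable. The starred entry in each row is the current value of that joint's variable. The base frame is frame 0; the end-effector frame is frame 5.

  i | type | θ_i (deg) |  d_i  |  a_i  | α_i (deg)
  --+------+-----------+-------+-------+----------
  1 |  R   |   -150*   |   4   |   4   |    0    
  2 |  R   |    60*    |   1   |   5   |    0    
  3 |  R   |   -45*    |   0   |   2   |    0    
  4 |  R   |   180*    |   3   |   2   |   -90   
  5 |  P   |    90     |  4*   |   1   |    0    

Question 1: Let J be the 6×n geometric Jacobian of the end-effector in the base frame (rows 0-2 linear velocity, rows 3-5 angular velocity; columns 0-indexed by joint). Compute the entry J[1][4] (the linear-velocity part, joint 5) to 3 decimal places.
0.707

prismatic axis z_4 = (-0.7071,0.7071,0.0000)
J_v[:, 4] = z_4; J_ω[:, 4] = (0,0,0)
entry J[1][4] = 0.7071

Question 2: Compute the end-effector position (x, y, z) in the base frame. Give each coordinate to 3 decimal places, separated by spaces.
-6.293 -4.172 7.000

after link 1: o_1 = (-3.4641, -2.0000, 4.0000)
after link 2: o_2 = (-3.4641, -7.0000, 5.0000)
after link 3: o_3 = (-4.8783, -8.4142, 5.0000)
after link 4: o_4 = (-3.4641, -7.0000, 8.0000)
after link 5: o_5 = (-6.2925, -4.1716, 7.0000)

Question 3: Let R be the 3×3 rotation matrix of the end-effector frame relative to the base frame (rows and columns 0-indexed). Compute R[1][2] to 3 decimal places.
0.707

End-effector z-axis (col 2 of R) = (-0.7071,0.7071,0.0000)
R[1][2] = 0.7071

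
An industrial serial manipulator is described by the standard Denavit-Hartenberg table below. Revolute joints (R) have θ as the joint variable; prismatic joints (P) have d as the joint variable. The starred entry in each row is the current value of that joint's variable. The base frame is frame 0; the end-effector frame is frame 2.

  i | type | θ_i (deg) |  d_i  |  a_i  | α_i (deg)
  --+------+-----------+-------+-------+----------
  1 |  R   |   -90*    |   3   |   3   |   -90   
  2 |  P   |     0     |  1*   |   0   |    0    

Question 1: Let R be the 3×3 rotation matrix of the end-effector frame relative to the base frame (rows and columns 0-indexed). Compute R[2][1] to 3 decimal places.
-1.000

End-effector y-axis (col 1 of R) = (0.0000,0.0000,-1.0000)
R[2][1] = -1.0000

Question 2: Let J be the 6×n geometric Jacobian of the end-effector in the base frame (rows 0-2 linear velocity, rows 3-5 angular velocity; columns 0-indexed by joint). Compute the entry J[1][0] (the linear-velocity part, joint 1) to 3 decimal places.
axis z_0 = ẑ; lever o_n−o_0 = (1.0000,-3.0000,3.0000)
cross product → J_v[:, 0] = (3.0000,1.0000,-0.0000)
J_ω[:, 0] = z_0
entry J[1][0] = 1.0000

1.000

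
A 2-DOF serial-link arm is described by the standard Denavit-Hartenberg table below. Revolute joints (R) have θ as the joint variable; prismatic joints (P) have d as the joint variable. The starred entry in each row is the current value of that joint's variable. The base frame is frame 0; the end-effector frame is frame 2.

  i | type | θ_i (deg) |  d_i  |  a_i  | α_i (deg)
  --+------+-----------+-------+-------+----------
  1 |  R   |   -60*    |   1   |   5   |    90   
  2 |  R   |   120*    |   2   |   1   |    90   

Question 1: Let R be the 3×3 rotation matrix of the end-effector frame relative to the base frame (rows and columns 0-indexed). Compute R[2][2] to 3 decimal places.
0.500

End-effector z-axis (col 2 of R) = (0.4330,-0.7500,0.5000)
R[2][2] = 0.5000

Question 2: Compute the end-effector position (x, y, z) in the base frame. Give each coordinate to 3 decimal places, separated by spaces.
after link 1: o_1 = (2.5000, -4.3301, 1.0000)
after link 2: o_2 = (0.5179, -4.8971, 1.8660)

0.518 -4.897 1.866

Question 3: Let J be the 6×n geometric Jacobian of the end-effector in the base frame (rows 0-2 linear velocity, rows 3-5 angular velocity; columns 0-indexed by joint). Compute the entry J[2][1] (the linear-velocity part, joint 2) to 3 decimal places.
-0.500

axis z_1 = (-0.8660,-0.5000,0.0000); lever o_n−o_1 = (-1.9821,-0.5670,0.8660)
cross product → J_v[:, 1] = (-0.4330,0.7500,-0.5000)
J_ω[:, 1] = z_1
entry J[2][1] = -0.5000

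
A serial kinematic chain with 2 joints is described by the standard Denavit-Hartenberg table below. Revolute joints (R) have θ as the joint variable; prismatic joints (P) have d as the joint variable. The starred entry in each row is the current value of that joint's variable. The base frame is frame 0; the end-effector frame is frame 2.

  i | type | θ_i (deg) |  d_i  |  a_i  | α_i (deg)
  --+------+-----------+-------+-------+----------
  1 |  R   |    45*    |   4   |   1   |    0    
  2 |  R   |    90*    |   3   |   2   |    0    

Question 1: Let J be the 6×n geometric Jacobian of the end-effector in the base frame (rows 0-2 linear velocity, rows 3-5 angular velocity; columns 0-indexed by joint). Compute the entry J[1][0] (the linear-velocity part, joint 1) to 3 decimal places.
-0.707

axis z_0 = ẑ; lever o_n−o_0 = (-0.7071,2.1213,7.0000)
cross product → J_v[:, 0] = (-2.1213,-0.7071,0.0000)
J_ω[:, 0] = z_0
entry J[1][0] = -0.7071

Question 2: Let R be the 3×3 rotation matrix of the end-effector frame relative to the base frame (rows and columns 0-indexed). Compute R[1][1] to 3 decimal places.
-0.707

End-effector y-axis (col 1 of R) = (-0.7071,-0.7071,0.0000)
R[1][1] = -0.7071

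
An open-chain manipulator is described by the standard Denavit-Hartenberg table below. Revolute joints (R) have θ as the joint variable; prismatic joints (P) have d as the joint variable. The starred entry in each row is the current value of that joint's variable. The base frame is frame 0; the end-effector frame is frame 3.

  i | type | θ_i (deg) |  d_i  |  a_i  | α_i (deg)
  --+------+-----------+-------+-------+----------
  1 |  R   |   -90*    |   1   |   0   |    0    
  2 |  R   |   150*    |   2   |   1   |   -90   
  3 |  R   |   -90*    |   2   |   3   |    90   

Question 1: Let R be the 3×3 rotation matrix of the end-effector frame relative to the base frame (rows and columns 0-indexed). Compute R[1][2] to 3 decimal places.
End-effector z-axis (col 2 of R) = (-0.5000,-0.8660,0.0000)
R[1][2] = -0.8660

-0.866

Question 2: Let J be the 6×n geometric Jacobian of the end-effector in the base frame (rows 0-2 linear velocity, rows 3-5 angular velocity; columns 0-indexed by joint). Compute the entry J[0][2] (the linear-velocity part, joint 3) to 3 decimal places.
1.500

axis z_2 = (-0.8660,0.5000,0.0000); lever o_n−o_2 = (-1.7321,1.0000,3.0000)
cross product → J_v[:, 2] = (1.5000,2.5981,-0.0000)
J_ω[:, 2] = z_2
entry J[0][2] = 1.5000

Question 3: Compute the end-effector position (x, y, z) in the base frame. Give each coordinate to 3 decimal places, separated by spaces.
after link 1: o_1 = (0.0000, 0.0000, 1.0000)
after link 2: o_2 = (0.5000, 0.8660, 3.0000)
after link 3: o_3 = (-1.2321, 1.8660, 6.0000)

-1.232 1.866 6.000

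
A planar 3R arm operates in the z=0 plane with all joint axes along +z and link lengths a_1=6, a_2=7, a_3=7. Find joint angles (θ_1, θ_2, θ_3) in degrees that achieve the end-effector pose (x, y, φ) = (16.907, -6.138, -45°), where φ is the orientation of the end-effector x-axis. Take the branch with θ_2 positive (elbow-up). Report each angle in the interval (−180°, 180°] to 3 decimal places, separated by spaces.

wrist centre = target − a_3·(cos φ, sin φ) = (11.9573, -1.1883)
cos θ_2 = (144.3878−6²−7²)/(2·6·7) = 0.7070; θ_2 = 45.0088° (elbow-up)
β = atan2(-1.1883,11.9573) = -5.6751°; ψ = atan2(4.9505,10.9490) = 24.3298°
θ_1 = β − ψ = -30.0049°
θ_3 = φ − θ_1 − θ_2 = -60.0039° (wrapped to (-180°,180°])

-30.005 45.009 -60.004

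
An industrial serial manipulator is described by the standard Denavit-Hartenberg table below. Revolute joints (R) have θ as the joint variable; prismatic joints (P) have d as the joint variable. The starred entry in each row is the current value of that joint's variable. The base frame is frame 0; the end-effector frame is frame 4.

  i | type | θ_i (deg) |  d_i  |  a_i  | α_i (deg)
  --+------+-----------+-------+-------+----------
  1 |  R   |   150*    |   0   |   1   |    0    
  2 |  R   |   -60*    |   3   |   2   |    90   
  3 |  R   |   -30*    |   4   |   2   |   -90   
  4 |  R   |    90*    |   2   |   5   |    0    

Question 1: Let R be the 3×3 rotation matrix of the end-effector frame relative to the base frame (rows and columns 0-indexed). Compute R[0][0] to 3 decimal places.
-1.000

End-effector x-axis (col 0 of R) = (-1.0000,-0.0000,-0.0000)
R[0][0] = -1.0000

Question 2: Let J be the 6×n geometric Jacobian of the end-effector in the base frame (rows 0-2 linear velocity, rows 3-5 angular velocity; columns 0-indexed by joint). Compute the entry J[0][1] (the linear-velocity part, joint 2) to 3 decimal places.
-4.732

axis z_1 = (0.0000,0.0000,1.0000); lever o_n−o_1 = (-1.0000,4.7321,3.7321)
cross product → J_v[:, 1] = (-4.7321,-1.0000,0.0000)
J_ω[:, 1] = z_1
entry J[0][1] = -4.7321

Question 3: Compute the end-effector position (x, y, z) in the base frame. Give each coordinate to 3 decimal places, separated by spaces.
-1.866 5.232 3.732

after link 1: o_1 = (-0.8660, 0.5000, 0.0000)
after link 2: o_2 = (-0.8660, 2.5000, 3.0000)
after link 3: o_3 = (3.1340, 4.2321, 2.0000)
after link 4: o_4 = (-1.8660, 5.2321, 3.7321)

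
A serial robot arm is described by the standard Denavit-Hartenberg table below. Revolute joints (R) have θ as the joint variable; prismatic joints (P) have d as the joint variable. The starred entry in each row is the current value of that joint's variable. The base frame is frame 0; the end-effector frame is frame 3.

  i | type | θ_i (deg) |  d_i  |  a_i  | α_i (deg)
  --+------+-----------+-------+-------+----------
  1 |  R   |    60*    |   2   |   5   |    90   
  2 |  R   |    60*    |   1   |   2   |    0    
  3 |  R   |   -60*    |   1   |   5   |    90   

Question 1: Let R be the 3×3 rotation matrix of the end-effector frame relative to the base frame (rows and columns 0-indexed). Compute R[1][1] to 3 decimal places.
End-effector y-axis (col 1 of R) = (0.8660,-0.5000,0.0000)
R[1][1] = -0.5000

-0.500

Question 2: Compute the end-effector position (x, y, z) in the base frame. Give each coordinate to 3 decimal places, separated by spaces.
7.232 8.526 3.732

after link 1: o_1 = (2.5000, 4.3301, 2.0000)
after link 2: o_2 = (3.8660, 4.6962, 3.7321)
after link 3: o_3 = (7.2321, 8.5263, 3.7321)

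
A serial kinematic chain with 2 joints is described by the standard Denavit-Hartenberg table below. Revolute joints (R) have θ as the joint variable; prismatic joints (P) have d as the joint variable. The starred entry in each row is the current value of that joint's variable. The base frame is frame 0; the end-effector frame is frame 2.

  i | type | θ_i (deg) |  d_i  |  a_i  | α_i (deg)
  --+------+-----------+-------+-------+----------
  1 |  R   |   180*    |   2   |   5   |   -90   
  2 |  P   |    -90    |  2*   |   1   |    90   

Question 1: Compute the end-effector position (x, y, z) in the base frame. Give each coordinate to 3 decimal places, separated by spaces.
after link 1: o_1 = (-5.0000, 0.0000, 2.0000)
after link 2: o_2 = (-5.0000, -2.0000, 3.0000)

-5.000 -2.000 3.000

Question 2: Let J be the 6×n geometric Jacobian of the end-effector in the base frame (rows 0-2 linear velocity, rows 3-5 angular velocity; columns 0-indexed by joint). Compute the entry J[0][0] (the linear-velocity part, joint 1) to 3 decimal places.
axis z_0 = ẑ; lever o_n−o_0 = (-5.0000,-2.0000,3.0000)
cross product → J_v[:, 0] = (2.0000,-5.0000,0.0000)
J_ω[:, 0] = z_0
entry J[0][0] = 2.0000

2.000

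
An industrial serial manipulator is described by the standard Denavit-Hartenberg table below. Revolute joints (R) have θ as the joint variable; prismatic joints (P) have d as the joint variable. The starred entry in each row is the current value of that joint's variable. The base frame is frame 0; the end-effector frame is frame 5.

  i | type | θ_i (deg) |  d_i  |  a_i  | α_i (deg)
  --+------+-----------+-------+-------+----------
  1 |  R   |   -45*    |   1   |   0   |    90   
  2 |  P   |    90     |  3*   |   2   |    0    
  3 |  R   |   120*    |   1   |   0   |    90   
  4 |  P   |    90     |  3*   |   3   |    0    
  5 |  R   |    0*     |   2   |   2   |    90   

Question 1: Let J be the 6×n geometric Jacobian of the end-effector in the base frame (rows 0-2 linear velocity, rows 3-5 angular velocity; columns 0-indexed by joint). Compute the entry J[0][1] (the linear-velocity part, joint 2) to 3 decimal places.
-0.707

prismatic axis z_1 = (-0.7071,-0.7071,0.0000)
J_v[:, 1] = z_1; J_ω[:, 1] = (0,0,0)
entry J[0][1] = -0.7071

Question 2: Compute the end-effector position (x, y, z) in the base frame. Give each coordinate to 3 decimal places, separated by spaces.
after link 1: o_1 = (0.0000, 0.0000, 1.0000)
after link 2: o_2 = (-2.1213, -2.1213, 3.0000)
after link 3: o_3 = (-2.8284, -2.8284, 3.0000)
after link 4: o_4 = (-6.0104, -3.8891, 5.5981)
after link 5: o_5 = (-8.1317, -4.5962, 7.3301)

-8.132 -4.596 7.330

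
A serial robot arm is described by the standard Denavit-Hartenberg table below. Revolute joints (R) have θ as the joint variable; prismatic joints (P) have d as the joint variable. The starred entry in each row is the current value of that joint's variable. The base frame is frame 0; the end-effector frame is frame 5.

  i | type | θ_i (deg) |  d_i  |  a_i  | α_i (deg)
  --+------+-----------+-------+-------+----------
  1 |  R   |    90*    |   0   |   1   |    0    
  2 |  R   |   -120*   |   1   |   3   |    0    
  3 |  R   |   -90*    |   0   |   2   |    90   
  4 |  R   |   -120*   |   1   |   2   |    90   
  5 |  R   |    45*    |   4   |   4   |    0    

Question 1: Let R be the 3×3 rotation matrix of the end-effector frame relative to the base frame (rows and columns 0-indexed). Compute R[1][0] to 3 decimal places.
End-effector x-axis (col 0 of R) = (-0.4356,0.6597,-0.6124)
R[1][0] = 0.6597

0.660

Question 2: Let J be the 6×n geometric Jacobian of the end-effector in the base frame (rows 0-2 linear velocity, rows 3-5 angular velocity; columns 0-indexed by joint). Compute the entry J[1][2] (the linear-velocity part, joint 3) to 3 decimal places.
-1.376

axis z_2 = (0.0000,0.0000,1.0000); lever o_n−o_2 = (-1.3764,5.2729,-2.1815)
cross product → J_v[:, 2] = (-5.2729,-1.3764,0.0000)
J_ω[:, 2] = z_2
entry J[1][2] = -1.3764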